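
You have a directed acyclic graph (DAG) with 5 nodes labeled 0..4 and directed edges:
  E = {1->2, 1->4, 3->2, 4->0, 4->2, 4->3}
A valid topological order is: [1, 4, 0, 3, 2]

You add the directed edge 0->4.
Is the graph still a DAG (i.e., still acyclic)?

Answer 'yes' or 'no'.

Answer: no

Derivation:
Given toposort: [1, 4, 0, 3, 2]
Position of 0: index 2; position of 4: index 1
New edge 0->4: backward (u after v in old order)
Backward edge: old toposort is now invalid. Check if this creates a cycle.
Does 4 already reach 0? Reachable from 4: [0, 2, 3, 4]. YES -> cycle!
Still a DAG? no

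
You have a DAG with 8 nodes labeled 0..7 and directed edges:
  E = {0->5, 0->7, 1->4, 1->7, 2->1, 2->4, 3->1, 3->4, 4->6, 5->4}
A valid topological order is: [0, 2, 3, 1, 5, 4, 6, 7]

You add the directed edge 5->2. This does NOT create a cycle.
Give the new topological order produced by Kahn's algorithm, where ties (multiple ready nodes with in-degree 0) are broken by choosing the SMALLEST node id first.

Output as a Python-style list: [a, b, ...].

Old toposort: [0, 2, 3, 1, 5, 4, 6, 7]
Added edge: 5->2
Position of 5 (4) > position of 2 (1). Must reorder: 5 must now come before 2.
Run Kahn's algorithm (break ties by smallest node id):
  initial in-degrees: [0, 2, 1, 0, 4, 1, 1, 2]
  ready (indeg=0): [0, 3]
  pop 0: indeg[5]->0; indeg[7]->1 | ready=[3, 5] | order so far=[0]
  pop 3: indeg[1]->1; indeg[4]->3 | ready=[5] | order so far=[0, 3]
  pop 5: indeg[2]->0; indeg[4]->2 | ready=[2] | order so far=[0, 3, 5]
  pop 2: indeg[1]->0; indeg[4]->1 | ready=[1] | order so far=[0, 3, 5, 2]
  pop 1: indeg[4]->0; indeg[7]->0 | ready=[4, 7] | order so far=[0, 3, 5, 2, 1]
  pop 4: indeg[6]->0 | ready=[6, 7] | order so far=[0, 3, 5, 2, 1, 4]
  pop 6: no out-edges | ready=[7] | order so far=[0, 3, 5, 2, 1, 4, 6]
  pop 7: no out-edges | ready=[] | order so far=[0, 3, 5, 2, 1, 4, 6, 7]
  Result: [0, 3, 5, 2, 1, 4, 6, 7]

Answer: [0, 3, 5, 2, 1, 4, 6, 7]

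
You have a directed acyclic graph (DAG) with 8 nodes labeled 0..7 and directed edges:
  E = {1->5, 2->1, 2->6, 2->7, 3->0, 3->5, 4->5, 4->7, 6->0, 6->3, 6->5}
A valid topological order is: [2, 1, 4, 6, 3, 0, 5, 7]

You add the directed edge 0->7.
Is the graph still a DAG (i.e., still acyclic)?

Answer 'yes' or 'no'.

Given toposort: [2, 1, 4, 6, 3, 0, 5, 7]
Position of 0: index 5; position of 7: index 7
New edge 0->7: forward
Forward edge: respects the existing order. Still a DAG, same toposort still valid.
Still a DAG? yes

Answer: yes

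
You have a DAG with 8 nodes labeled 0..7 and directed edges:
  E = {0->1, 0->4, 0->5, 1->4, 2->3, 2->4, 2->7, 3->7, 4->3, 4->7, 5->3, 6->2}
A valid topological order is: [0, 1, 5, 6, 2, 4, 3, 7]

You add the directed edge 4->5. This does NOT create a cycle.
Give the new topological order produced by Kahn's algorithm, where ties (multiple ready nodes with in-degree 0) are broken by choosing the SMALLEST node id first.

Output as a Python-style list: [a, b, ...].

Old toposort: [0, 1, 5, 6, 2, 4, 3, 7]
Added edge: 4->5
Position of 4 (5) > position of 5 (2). Must reorder: 4 must now come before 5.
Run Kahn's algorithm (break ties by smallest node id):
  initial in-degrees: [0, 1, 1, 3, 3, 2, 0, 3]
  ready (indeg=0): [0, 6]
  pop 0: indeg[1]->0; indeg[4]->2; indeg[5]->1 | ready=[1, 6] | order so far=[0]
  pop 1: indeg[4]->1 | ready=[6] | order so far=[0, 1]
  pop 6: indeg[2]->0 | ready=[2] | order so far=[0, 1, 6]
  pop 2: indeg[3]->2; indeg[4]->0; indeg[7]->2 | ready=[4] | order so far=[0, 1, 6, 2]
  pop 4: indeg[3]->1; indeg[5]->0; indeg[7]->1 | ready=[5] | order so far=[0, 1, 6, 2, 4]
  pop 5: indeg[3]->0 | ready=[3] | order so far=[0, 1, 6, 2, 4, 5]
  pop 3: indeg[7]->0 | ready=[7] | order so far=[0, 1, 6, 2, 4, 5, 3]
  pop 7: no out-edges | ready=[] | order so far=[0, 1, 6, 2, 4, 5, 3, 7]
  Result: [0, 1, 6, 2, 4, 5, 3, 7]

Answer: [0, 1, 6, 2, 4, 5, 3, 7]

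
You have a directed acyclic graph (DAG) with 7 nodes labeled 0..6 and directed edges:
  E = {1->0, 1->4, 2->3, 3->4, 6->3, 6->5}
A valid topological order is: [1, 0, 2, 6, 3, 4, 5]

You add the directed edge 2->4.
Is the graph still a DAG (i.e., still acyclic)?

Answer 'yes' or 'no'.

Given toposort: [1, 0, 2, 6, 3, 4, 5]
Position of 2: index 2; position of 4: index 5
New edge 2->4: forward
Forward edge: respects the existing order. Still a DAG, same toposort still valid.
Still a DAG? yes

Answer: yes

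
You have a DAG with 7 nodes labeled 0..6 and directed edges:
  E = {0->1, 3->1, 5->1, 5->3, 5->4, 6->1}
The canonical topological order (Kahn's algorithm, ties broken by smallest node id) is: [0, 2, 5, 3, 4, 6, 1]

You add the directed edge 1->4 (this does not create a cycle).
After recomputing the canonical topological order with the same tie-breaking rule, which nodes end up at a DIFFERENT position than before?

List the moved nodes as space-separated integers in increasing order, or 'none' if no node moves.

Answer: 1 4 6

Derivation:
Old toposort: [0, 2, 5, 3, 4, 6, 1]
Added edge 1->4
Recompute Kahn (smallest-id tiebreak):
  initial in-degrees: [0, 4, 0, 1, 2, 0, 0]
  ready (indeg=0): [0, 2, 5, 6]
  pop 0: indeg[1]->3 | ready=[2, 5, 6] | order so far=[0]
  pop 2: no out-edges | ready=[5, 6] | order so far=[0, 2]
  pop 5: indeg[1]->2; indeg[3]->0; indeg[4]->1 | ready=[3, 6] | order so far=[0, 2, 5]
  pop 3: indeg[1]->1 | ready=[6] | order so far=[0, 2, 5, 3]
  pop 6: indeg[1]->0 | ready=[1] | order so far=[0, 2, 5, 3, 6]
  pop 1: indeg[4]->0 | ready=[4] | order so far=[0, 2, 5, 3, 6, 1]
  pop 4: no out-edges | ready=[] | order so far=[0, 2, 5, 3, 6, 1, 4]
New canonical toposort: [0, 2, 5, 3, 6, 1, 4]
Compare positions:
  Node 0: index 0 -> 0 (same)
  Node 1: index 6 -> 5 (moved)
  Node 2: index 1 -> 1 (same)
  Node 3: index 3 -> 3 (same)
  Node 4: index 4 -> 6 (moved)
  Node 5: index 2 -> 2 (same)
  Node 6: index 5 -> 4 (moved)
Nodes that changed position: 1 4 6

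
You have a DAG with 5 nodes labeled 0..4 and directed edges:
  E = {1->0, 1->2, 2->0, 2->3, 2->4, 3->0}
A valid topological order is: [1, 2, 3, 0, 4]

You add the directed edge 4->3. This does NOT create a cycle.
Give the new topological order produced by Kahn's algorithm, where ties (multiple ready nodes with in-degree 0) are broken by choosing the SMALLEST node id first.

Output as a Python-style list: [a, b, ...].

Old toposort: [1, 2, 3, 0, 4]
Added edge: 4->3
Position of 4 (4) > position of 3 (2). Must reorder: 4 must now come before 3.
Run Kahn's algorithm (break ties by smallest node id):
  initial in-degrees: [3, 0, 1, 2, 1]
  ready (indeg=0): [1]
  pop 1: indeg[0]->2; indeg[2]->0 | ready=[2] | order so far=[1]
  pop 2: indeg[0]->1; indeg[3]->1; indeg[4]->0 | ready=[4] | order so far=[1, 2]
  pop 4: indeg[3]->0 | ready=[3] | order so far=[1, 2, 4]
  pop 3: indeg[0]->0 | ready=[0] | order so far=[1, 2, 4, 3]
  pop 0: no out-edges | ready=[] | order so far=[1, 2, 4, 3, 0]
  Result: [1, 2, 4, 3, 0]

Answer: [1, 2, 4, 3, 0]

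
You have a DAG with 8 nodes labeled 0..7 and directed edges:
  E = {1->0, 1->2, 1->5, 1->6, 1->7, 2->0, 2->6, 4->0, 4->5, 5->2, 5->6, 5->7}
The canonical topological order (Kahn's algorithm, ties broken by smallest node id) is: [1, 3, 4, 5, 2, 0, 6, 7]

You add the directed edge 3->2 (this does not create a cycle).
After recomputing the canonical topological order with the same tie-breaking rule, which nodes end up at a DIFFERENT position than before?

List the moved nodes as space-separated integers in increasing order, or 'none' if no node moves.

Answer: none

Derivation:
Old toposort: [1, 3, 4, 5, 2, 0, 6, 7]
Added edge 3->2
Recompute Kahn (smallest-id tiebreak):
  initial in-degrees: [3, 0, 3, 0, 0, 2, 3, 2]
  ready (indeg=0): [1, 3, 4]
  pop 1: indeg[0]->2; indeg[2]->2; indeg[5]->1; indeg[6]->2; indeg[7]->1 | ready=[3, 4] | order so far=[1]
  pop 3: indeg[2]->1 | ready=[4] | order so far=[1, 3]
  pop 4: indeg[0]->1; indeg[5]->0 | ready=[5] | order so far=[1, 3, 4]
  pop 5: indeg[2]->0; indeg[6]->1; indeg[7]->0 | ready=[2, 7] | order so far=[1, 3, 4, 5]
  pop 2: indeg[0]->0; indeg[6]->0 | ready=[0, 6, 7] | order so far=[1, 3, 4, 5, 2]
  pop 0: no out-edges | ready=[6, 7] | order so far=[1, 3, 4, 5, 2, 0]
  pop 6: no out-edges | ready=[7] | order so far=[1, 3, 4, 5, 2, 0, 6]
  pop 7: no out-edges | ready=[] | order so far=[1, 3, 4, 5, 2, 0, 6, 7]
New canonical toposort: [1, 3, 4, 5, 2, 0, 6, 7]
Compare positions:
  Node 0: index 5 -> 5 (same)
  Node 1: index 0 -> 0 (same)
  Node 2: index 4 -> 4 (same)
  Node 3: index 1 -> 1 (same)
  Node 4: index 2 -> 2 (same)
  Node 5: index 3 -> 3 (same)
  Node 6: index 6 -> 6 (same)
  Node 7: index 7 -> 7 (same)
Nodes that changed position: none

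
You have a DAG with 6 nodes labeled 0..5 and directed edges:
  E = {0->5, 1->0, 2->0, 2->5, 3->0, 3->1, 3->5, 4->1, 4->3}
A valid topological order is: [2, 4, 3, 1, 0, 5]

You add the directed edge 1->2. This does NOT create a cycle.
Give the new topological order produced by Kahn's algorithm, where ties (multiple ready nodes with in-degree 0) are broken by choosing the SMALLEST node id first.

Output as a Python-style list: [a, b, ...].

Answer: [4, 3, 1, 2, 0, 5]

Derivation:
Old toposort: [2, 4, 3, 1, 0, 5]
Added edge: 1->2
Position of 1 (3) > position of 2 (0). Must reorder: 1 must now come before 2.
Run Kahn's algorithm (break ties by smallest node id):
  initial in-degrees: [3, 2, 1, 1, 0, 3]
  ready (indeg=0): [4]
  pop 4: indeg[1]->1; indeg[3]->0 | ready=[3] | order so far=[4]
  pop 3: indeg[0]->2; indeg[1]->0; indeg[5]->2 | ready=[1] | order so far=[4, 3]
  pop 1: indeg[0]->1; indeg[2]->0 | ready=[2] | order so far=[4, 3, 1]
  pop 2: indeg[0]->0; indeg[5]->1 | ready=[0] | order so far=[4, 3, 1, 2]
  pop 0: indeg[5]->0 | ready=[5] | order so far=[4, 3, 1, 2, 0]
  pop 5: no out-edges | ready=[] | order so far=[4, 3, 1, 2, 0, 5]
  Result: [4, 3, 1, 2, 0, 5]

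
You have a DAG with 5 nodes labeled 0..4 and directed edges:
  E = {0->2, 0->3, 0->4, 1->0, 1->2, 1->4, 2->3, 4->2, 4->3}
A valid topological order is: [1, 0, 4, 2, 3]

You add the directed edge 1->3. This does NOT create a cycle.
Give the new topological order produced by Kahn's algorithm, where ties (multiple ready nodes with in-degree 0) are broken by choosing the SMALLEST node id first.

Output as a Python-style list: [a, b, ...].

Answer: [1, 0, 4, 2, 3]

Derivation:
Old toposort: [1, 0, 4, 2, 3]
Added edge: 1->3
Position of 1 (0) < position of 3 (4). Old order still valid.
Run Kahn's algorithm (break ties by smallest node id):
  initial in-degrees: [1, 0, 3, 4, 2]
  ready (indeg=0): [1]
  pop 1: indeg[0]->0; indeg[2]->2; indeg[3]->3; indeg[4]->1 | ready=[0] | order so far=[1]
  pop 0: indeg[2]->1; indeg[3]->2; indeg[4]->0 | ready=[4] | order so far=[1, 0]
  pop 4: indeg[2]->0; indeg[3]->1 | ready=[2] | order so far=[1, 0, 4]
  pop 2: indeg[3]->0 | ready=[3] | order so far=[1, 0, 4, 2]
  pop 3: no out-edges | ready=[] | order so far=[1, 0, 4, 2, 3]
  Result: [1, 0, 4, 2, 3]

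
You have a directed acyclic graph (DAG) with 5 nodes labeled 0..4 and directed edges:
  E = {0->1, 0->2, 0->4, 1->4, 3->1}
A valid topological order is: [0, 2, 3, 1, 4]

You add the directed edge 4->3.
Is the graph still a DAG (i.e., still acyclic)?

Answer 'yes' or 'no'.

Answer: no

Derivation:
Given toposort: [0, 2, 3, 1, 4]
Position of 4: index 4; position of 3: index 2
New edge 4->3: backward (u after v in old order)
Backward edge: old toposort is now invalid. Check if this creates a cycle.
Does 3 already reach 4? Reachable from 3: [1, 3, 4]. YES -> cycle!
Still a DAG? no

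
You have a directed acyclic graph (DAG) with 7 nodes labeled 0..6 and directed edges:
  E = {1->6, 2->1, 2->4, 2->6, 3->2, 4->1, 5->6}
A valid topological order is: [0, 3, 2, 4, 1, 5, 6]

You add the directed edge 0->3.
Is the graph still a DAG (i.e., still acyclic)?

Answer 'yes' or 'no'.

Given toposort: [0, 3, 2, 4, 1, 5, 6]
Position of 0: index 0; position of 3: index 1
New edge 0->3: forward
Forward edge: respects the existing order. Still a DAG, same toposort still valid.
Still a DAG? yes

Answer: yes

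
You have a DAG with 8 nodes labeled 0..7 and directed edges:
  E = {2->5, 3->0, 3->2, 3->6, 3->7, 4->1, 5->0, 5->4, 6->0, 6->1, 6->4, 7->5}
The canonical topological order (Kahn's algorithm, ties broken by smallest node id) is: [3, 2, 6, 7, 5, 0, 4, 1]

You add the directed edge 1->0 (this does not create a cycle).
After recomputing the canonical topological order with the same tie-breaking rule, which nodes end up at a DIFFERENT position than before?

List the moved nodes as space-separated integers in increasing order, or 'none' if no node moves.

Answer: 0 1 4

Derivation:
Old toposort: [3, 2, 6, 7, 5, 0, 4, 1]
Added edge 1->0
Recompute Kahn (smallest-id tiebreak):
  initial in-degrees: [4, 2, 1, 0, 2, 2, 1, 1]
  ready (indeg=0): [3]
  pop 3: indeg[0]->3; indeg[2]->0; indeg[6]->0; indeg[7]->0 | ready=[2, 6, 7] | order so far=[3]
  pop 2: indeg[5]->1 | ready=[6, 7] | order so far=[3, 2]
  pop 6: indeg[0]->2; indeg[1]->1; indeg[4]->1 | ready=[7] | order so far=[3, 2, 6]
  pop 7: indeg[5]->0 | ready=[5] | order so far=[3, 2, 6, 7]
  pop 5: indeg[0]->1; indeg[4]->0 | ready=[4] | order so far=[3, 2, 6, 7, 5]
  pop 4: indeg[1]->0 | ready=[1] | order so far=[3, 2, 6, 7, 5, 4]
  pop 1: indeg[0]->0 | ready=[0] | order so far=[3, 2, 6, 7, 5, 4, 1]
  pop 0: no out-edges | ready=[] | order so far=[3, 2, 6, 7, 5, 4, 1, 0]
New canonical toposort: [3, 2, 6, 7, 5, 4, 1, 0]
Compare positions:
  Node 0: index 5 -> 7 (moved)
  Node 1: index 7 -> 6 (moved)
  Node 2: index 1 -> 1 (same)
  Node 3: index 0 -> 0 (same)
  Node 4: index 6 -> 5 (moved)
  Node 5: index 4 -> 4 (same)
  Node 6: index 2 -> 2 (same)
  Node 7: index 3 -> 3 (same)
Nodes that changed position: 0 1 4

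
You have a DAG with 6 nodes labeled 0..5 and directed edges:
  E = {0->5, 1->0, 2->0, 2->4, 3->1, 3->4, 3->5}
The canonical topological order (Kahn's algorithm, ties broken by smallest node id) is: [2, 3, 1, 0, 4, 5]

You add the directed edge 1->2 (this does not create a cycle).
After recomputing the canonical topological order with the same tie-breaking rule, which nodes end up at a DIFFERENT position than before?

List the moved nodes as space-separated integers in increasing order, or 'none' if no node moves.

Old toposort: [2, 3, 1, 0, 4, 5]
Added edge 1->2
Recompute Kahn (smallest-id tiebreak):
  initial in-degrees: [2, 1, 1, 0, 2, 2]
  ready (indeg=0): [3]
  pop 3: indeg[1]->0; indeg[4]->1; indeg[5]->1 | ready=[1] | order so far=[3]
  pop 1: indeg[0]->1; indeg[2]->0 | ready=[2] | order so far=[3, 1]
  pop 2: indeg[0]->0; indeg[4]->0 | ready=[0, 4] | order so far=[3, 1, 2]
  pop 0: indeg[5]->0 | ready=[4, 5] | order so far=[3, 1, 2, 0]
  pop 4: no out-edges | ready=[5] | order so far=[3, 1, 2, 0, 4]
  pop 5: no out-edges | ready=[] | order so far=[3, 1, 2, 0, 4, 5]
New canonical toposort: [3, 1, 2, 0, 4, 5]
Compare positions:
  Node 0: index 3 -> 3 (same)
  Node 1: index 2 -> 1 (moved)
  Node 2: index 0 -> 2 (moved)
  Node 3: index 1 -> 0 (moved)
  Node 4: index 4 -> 4 (same)
  Node 5: index 5 -> 5 (same)
Nodes that changed position: 1 2 3

Answer: 1 2 3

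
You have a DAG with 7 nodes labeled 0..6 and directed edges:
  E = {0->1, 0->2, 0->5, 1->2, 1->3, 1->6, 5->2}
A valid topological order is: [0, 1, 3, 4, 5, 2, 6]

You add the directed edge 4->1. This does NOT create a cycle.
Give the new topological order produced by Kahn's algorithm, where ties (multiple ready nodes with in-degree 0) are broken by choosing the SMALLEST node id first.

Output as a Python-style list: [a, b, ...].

Answer: [0, 4, 1, 3, 5, 2, 6]

Derivation:
Old toposort: [0, 1, 3, 4, 5, 2, 6]
Added edge: 4->1
Position of 4 (3) > position of 1 (1). Must reorder: 4 must now come before 1.
Run Kahn's algorithm (break ties by smallest node id):
  initial in-degrees: [0, 2, 3, 1, 0, 1, 1]
  ready (indeg=0): [0, 4]
  pop 0: indeg[1]->1; indeg[2]->2; indeg[5]->0 | ready=[4, 5] | order so far=[0]
  pop 4: indeg[1]->0 | ready=[1, 5] | order so far=[0, 4]
  pop 1: indeg[2]->1; indeg[3]->0; indeg[6]->0 | ready=[3, 5, 6] | order so far=[0, 4, 1]
  pop 3: no out-edges | ready=[5, 6] | order so far=[0, 4, 1, 3]
  pop 5: indeg[2]->0 | ready=[2, 6] | order so far=[0, 4, 1, 3, 5]
  pop 2: no out-edges | ready=[6] | order so far=[0, 4, 1, 3, 5, 2]
  pop 6: no out-edges | ready=[] | order so far=[0, 4, 1, 3, 5, 2, 6]
  Result: [0, 4, 1, 3, 5, 2, 6]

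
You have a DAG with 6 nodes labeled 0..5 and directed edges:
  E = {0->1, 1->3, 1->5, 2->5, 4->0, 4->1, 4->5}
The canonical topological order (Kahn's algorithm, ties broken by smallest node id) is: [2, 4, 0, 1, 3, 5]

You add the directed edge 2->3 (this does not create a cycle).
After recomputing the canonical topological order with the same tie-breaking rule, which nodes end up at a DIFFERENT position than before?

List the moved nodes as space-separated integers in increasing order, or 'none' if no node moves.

Answer: none

Derivation:
Old toposort: [2, 4, 0, 1, 3, 5]
Added edge 2->3
Recompute Kahn (smallest-id tiebreak):
  initial in-degrees: [1, 2, 0, 2, 0, 3]
  ready (indeg=0): [2, 4]
  pop 2: indeg[3]->1; indeg[5]->2 | ready=[4] | order so far=[2]
  pop 4: indeg[0]->0; indeg[1]->1; indeg[5]->1 | ready=[0] | order so far=[2, 4]
  pop 0: indeg[1]->0 | ready=[1] | order so far=[2, 4, 0]
  pop 1: indeg[3]->0; indeg[5]->0 | ready=[3, 5] | order so far=[2, 4, 0, 1]
  pop 3: no out-edges | ready=[5] | order so far=[2, 4, 0, 1, 3]
  pop 5: no out-edges | ready=[] | order so far=[2, 4, 0, 1, 3, 5]
New canonical toposort: [2, 4, 0, 1, 3, 5]
Compare positions:
  Node 0: index 2 -> 2 (same)
  Node 1: index 3 -> 3 (same)
  Node 2: index 0 -> 0 (same)
  Node 3: index 4 -> 4 (same)
  Node 4: index 1 -> 1 (same)
  Node 5: index 5 -> 5 (same)
Nodes that changed position: none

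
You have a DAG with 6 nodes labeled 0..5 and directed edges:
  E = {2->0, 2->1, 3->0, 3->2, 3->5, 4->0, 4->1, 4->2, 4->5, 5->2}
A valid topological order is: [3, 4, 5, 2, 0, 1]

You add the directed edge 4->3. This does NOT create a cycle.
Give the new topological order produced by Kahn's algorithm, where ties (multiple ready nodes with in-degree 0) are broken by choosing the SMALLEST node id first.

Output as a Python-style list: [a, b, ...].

Old toposort: [3, 4, 5, 2, 0, 1]
Added edge: 4->3
Position of 4 (1) > position of 3 (0). Must reorder: 4 must now come before 3.
Run Kahn's algorithm (break ties by smallest node id):
  initial in-degrees: [3, 2, 3, 1, 0, 2]
  ready (indeg=0): [4]
  pop 4: indeg[0]->2; indeg[1]->1; indeg[2]->2; indeg[3]->0; indeg[5]->1 | ready=[3] | order so far=[4]
  pop 3: indeg[0]->1; indeg[2]->1; indeg[5]->0 | ready=[5] | order so far=[4, 3]
  pop 5: indeg[2]->0 | ready=[2] | order so far=[4, 3, 5]
  pop 2: indeg[0]->0; indeg[1]->0 | ready=[0, 1] | order so far=[4, 3, 5, 2]
  pop 0: no out-edges | ready=[1] | order so far=[4, 3, 5, 2, 0]
  pop 1: no out-edges | ready=[] | order so far=[4, 3, 5, 2, 0, 1]
  Result: [4, 3, 5, 2, 0, 1]

Answer: [4, 3, 5, 2, 0, 1]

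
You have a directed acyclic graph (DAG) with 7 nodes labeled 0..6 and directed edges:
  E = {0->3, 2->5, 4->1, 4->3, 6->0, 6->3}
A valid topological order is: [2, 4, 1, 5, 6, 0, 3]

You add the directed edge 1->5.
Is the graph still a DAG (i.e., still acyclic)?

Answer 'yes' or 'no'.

Given toposort: [2, 4, 1, 5, 6, 0, 3]
Position of 1: index 2; position of 5: index 3
New edge 1->5: forward
Forward edge: respects the existing order. Still a DAG, same toposort still valid.
Still a DAG? yes

Answer: yes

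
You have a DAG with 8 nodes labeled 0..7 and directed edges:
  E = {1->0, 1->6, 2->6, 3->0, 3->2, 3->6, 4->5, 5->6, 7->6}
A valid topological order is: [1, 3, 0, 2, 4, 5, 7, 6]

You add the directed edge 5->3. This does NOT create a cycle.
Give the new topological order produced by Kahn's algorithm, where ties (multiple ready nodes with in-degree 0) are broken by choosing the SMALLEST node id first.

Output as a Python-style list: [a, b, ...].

Answer: [1, 4, 5, 3, 0, 2, 7, 6]

Derivation:
Old toposort: [1, 3, 0, 2, 4, 5, 7, 6]
Added edge: 5->3
Position of 5 (5) > position of 3 (1). Must reorder: 5 must now come before 3.
Run Kahn's algorithm (break ties by smallest node id):
  initial in-degrees: [2, 0, 1, 1, 0, 1, 5, 0]
  ready (indeg=0): [1, 4, 7]
  pop 1: indeg[0]->1; indeg[6]->4 | ready=[4, 7] | order so far=[1]
  pop 4: indeg[5]->0 | ready=[5, 7] | order so far=[1, 4]
  pop 5: indeg[3]->0; indeg[6]->3 | ready=[3, 7] | order so far=[1, 4, 5]
  pop 3: indeg[0]->0; indeg[2]->0; indeg[6]->2 | ready=[0, 2, 7] | order so far=[1, 4, 5, 3]
  pop 0: no out-edges | ready=[2, 7] | order so far=[1, 4, 5, 3, 0]
  pop 2: indeg[6]->1 | ready=[7] | order so far=[1, 4, 5, 3, 0, 2]
  pop 7: indeg[6]->0 | ready=[6] | order so far=[1, 4, 5, 3, 0, 2, 7]
  pop 6: no out-edges | ready=[] | order so far=[1, 4, 5, 3, 0, 2, 7, 6]
  Result: [1, 4, 5, 3, 0, 2, 7, 6]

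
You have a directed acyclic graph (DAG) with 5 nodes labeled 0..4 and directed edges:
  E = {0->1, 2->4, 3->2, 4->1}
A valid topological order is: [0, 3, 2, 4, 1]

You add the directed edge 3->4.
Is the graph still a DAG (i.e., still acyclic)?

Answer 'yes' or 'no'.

Given toposort: [0, 3, 2, 4, 1]
Position of 3: index 1; position of 4: index 3
New edge 3->4: forward
Forward edge: respects the existing order. Still a DAG, same toposort still valid.
Still a DAG? yes

Answer: yes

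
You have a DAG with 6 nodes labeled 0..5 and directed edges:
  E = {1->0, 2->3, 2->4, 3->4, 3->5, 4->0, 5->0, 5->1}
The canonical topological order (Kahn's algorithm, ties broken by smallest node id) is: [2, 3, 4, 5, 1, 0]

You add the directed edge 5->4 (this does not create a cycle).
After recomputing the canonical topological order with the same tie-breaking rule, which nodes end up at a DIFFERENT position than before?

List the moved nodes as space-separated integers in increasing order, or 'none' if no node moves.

Answer: 1 4 5

Derivation:
Old toposort: [2, 3, 4, 5, 1, 0]
Added edge 5->4
Recompute Kahn (smallest-id tiebreak):
  initial in-degrees: [3, 1, 0, 1, 3, 1]
  ready (indeg=0): [2]
  pop 2: indeg[3]->0; indeg[4]->2 | ready=[3] | order so far=[2]
  pop 3: indeg[4]->1; indeg[5]->0 | ready=[5] | order so far=[2, 3]
  pop 5: indeg[0]->2; indeg[1]->0; indeg[4]->0 | ready=[1, 4] | order so far=[2, 3, 5]
  pop 1: indeg[0]->1 | ready=[4] | order so far=[2, 3, 5, 1]
  pop 4: indeg[0]->0 | ready=[0] | order so far=[2, 3, 5, 1, 4]
  pop 0: no out-edges | ready=[] | order so far=[2, 3, 5, 1, 4, 0]
New canonical toposort: [2, 3, 5, 1, 4, 0]
Compare positions:
  Node 0: index 5 -> 5 (same)
  Node 1: index 4 -> 3 (moved)
  Node 2: index 0 -> 0 (same)
  Node 3: index 1 -> 1 (same)
  Node 4: index 2 -> 4 (moved)
  Node 5: index 3 -> 2 (moved)
Nodes that changed position: 1 4 5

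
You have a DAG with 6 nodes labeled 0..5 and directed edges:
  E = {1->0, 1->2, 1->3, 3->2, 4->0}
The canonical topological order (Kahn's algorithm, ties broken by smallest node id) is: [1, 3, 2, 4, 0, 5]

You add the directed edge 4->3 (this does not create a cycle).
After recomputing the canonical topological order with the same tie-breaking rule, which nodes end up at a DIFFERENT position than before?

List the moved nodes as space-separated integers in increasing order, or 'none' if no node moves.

Old toposort: [1, 3, 2, 4, 0, 5]
Added edge 4->3
Recompute Kahn (smallest-id tiebreak):
  initial in-degrees: [2, 0, 2, 2, 0, 0]
  ready (indeg=0): [1, 4, 5]
  pop 1: indeg[0]->1; indeg[2]->1; indeg[3]->1 | ready=[4, 5] | order so far=[1]
  pop 4: indeg[0]->0; indeg[3]->0 | ready=[0, 3, 5] | order so far=[1, 4]
  pop 0: no out-edges | ready=[3, 5] | order so far=[1, 4, 0]
  pop 3: indeg[2]->0 | ready=[2, 5] | order so far=[1, 4, 0, 3]
  pop 2: no out-edges | ready=[5] | order so far=[1, 4, 0, 3, 2]
  pop 5: no out-edges | ready=[] | order so far=[1, 4, 0, 3, 2, 5]
New canonical toposort: [1, 4, 0, 3, 2, 5]
Compare positions:
  Node 0: index 4 -> 2 (moved)
  Node 1: index 0 -> 0 (same)
  Node 2: index 2 -> 4 (moved)
  Node 3: index 1 -> 3 (moved)
  Node 4: index 3 -> 1 (moved)
  Node 5: index 5 -> 5 (same)
Nodes that changed position: 0 2 3 4

Answer: 0 2 3 4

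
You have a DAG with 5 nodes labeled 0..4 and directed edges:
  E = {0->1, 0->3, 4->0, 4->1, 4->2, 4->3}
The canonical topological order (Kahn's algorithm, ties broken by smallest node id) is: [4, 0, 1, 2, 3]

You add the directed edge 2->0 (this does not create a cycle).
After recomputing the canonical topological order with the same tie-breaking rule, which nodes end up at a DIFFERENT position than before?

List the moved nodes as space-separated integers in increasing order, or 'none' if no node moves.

Old toposort: [4, 0, 1, 2, 3]
Added edge 2->0
Recompute Kahn (smallest-id tiebreak):
  initial in-degrees: [2, 2, 1, 2, 0]
  ready (indeg=0): [4]
  pop 4: indeg[0]->1; indeg[1]->1; indeg[2]->0; indeg[3]->1 | ready=[2] | order so far=[4]
  pop 2: indeg[0]->0 | ready=[0] | order so far=[4, 2]
  pop 0: indeg[1]->0; indeg[3]->0 | ready=[1, 3] | order so far=[4, 2, 0]
  pop 1: no out-edges | ready=[3] | order so far=[4, 2, 0, 1]
  pop 3: no out-edges | ready=[] | order so far=[4, 2, 0, 1, 3]
New canonical toposort: [4, 2, 0, 1, 3]
Compare positions:
  Node 0: index 1 -> 2 (moved)
  Node 1: index 2 -> 3 (moved)
  Node 2: index 3 -> 1 (moved)
  Node 3: index 4 -> 4 (same)
  Node 4: index 0 -> 0 (same)
Nodes that changed position: 0 1 2

Answer: 0 1 2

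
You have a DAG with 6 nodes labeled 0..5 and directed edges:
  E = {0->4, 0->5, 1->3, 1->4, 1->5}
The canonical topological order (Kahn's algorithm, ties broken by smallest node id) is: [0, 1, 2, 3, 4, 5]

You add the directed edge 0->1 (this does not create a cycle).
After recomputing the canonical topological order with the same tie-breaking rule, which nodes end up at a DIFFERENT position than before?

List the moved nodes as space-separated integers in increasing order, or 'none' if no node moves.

Old toposort: [0, 1, 2, 3, 4, 5]
Added edge 0->1
Recompute Kahn (smallest-id tiebreak):
  initial in-degrees: [0, 1, 0, 1, 2, 2]
  ready (indeg=0): [0, 2]
  pop 0: indeg[1]->0; indeg[4]->1; indeg[5]->1 | ready=[1, 2] | order so far=[0]
  pop 1: indeg[3]->0; indeg[4]->0; indeg[5]->0 | ready=[2, 3, 4, 5] | order so far=[0, 1]
  pop 2: no out-edges | ready=[3, 4, 5] | order so far=[0, 1, 2]
  pop 3: no out-edges | ready=[4, 5] | order so far=[0, 1, 2, 3]
  pop 4: no out-edges | ready=[5] | order so far=[0, 1, 2, 3, 4]
  pop 5: no out-edges | ready=[] | order so far=[0, 1, 2, 3, 4, 5]
New canonical toposort: [0, 1, 2, 3, 4, 5]
Compare positions:
  Node 0: index 0 -> 0 (same)
  Node 1: index 1 -> 1 (same)
  Node 2: index 2 -> 2 (same)
  Node 3: index 3 -> 3 (same)
  Node 4: index 4 -> 4 (same)
  Node 5: index 5 -> 5 (same)
Nodes that changed position: none

Answer: none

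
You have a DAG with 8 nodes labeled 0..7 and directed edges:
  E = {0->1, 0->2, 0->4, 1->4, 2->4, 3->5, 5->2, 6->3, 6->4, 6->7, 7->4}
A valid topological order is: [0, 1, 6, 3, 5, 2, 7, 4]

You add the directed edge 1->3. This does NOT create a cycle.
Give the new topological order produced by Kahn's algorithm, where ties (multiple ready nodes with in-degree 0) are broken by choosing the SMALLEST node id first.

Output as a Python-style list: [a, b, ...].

Answer: [0, 1, 6, 3, 5, 2, 7, 4]

Derivation:
Old toposort: [0, 1, 6, 3, 5, 2, 7, 4]
Added edge: 1->3
Position of 1 (1) < position of 3 (3). Old order still valid.
Run Kahn's algorithm (break ties by smallest node id):
  initial in-degrees: [0, 1, 2, 2, 5, 1, 0, 1]
  ready (indeg=0): [0, 6]
  pop 0: indeg[1]->0; indeg[2]->1; indeg[4]->4 | ready=[1, 6] | order so far=[0]
  pop 1: indeg[3]->1; indeg[4]->3 | ready=[6] | order so far=[0, 1]
  pop 6: indeg[3]->0; indeg[4]->2; indeg[7]->0 | ready=[3, 7] | order so far=[0, 1, 6]
  pop 3: indeg[5]->0 | ready=[5, 7] | order so far=[0, 1, 6, 3]
  pop 5: indeg[2]->0 | ready=[2, 7] | order so far=[0, 1, 6, 3, 5]
  pop 2: indeg[4]->1 | ready=[7] | order so far=[0, 1, 6, 3, 5, 2]
  pop 7: indeg[4]->0 | ready=[4] | order so far=[0, 1, 6, 3, 5, 2, 7]
  pop 4: no out-edges | ready=[] | order so far=[0, 1, 6, 3, 5, 2, 7, 4]
  Result: [0, 1, 6, 3, 5, 2, 7, 4]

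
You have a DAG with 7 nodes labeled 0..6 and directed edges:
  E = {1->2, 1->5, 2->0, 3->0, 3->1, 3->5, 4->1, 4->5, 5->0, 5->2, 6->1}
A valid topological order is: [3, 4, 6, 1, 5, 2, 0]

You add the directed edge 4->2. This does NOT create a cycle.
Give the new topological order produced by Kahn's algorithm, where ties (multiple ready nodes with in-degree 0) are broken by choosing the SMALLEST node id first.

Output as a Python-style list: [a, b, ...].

Old toposort: [3, 4, 6, 1, 5, 2, 0]
Added edge: 4->2
Position of 4 (1) < position of 2 (5). Old order still valid.
Run Kahn's algorithm (break ties by smallest node id):
  initial in-degrees: [3, 3, 3, 0, 0, 3, 0]
  ready (indeg=0): [3, 4, 6]
  pop 3: indeg[0]->2; indeg[1]->2; indeg[5]->2 | ready=[4, 6] | order so far=[3]
  pop 4: indeg[1]->1; indeg[2]->2; indeg[5]->1 | ready=[6] | order so far=[3, 4]
  pop 6: indeg[1]->0 | ready=[1] | order so far=[3, 4, 6]
  pop 1: indeg[2]->1; indeg[5]->0 | ready=[5] | order so far=[3, 4, 6, 1]
  pop 5: indeg[0]->1; indeg[2]->0 | ready=[2] | order so far=[3, 4, 6, 1, 5]
  pop 2: indeg[0]->0 | ready=[0] | order so far=[3, 4, 6, 1, 5, 2]
  pop 0: no out-edges | ready=[] | order so far=[3, 4, 6, 1, 5, 2, 0]
  Result: [3, 4, 6, 1, 5, 2, 0]

Answer: [3, 4, 6, 1, 5, 2, 0]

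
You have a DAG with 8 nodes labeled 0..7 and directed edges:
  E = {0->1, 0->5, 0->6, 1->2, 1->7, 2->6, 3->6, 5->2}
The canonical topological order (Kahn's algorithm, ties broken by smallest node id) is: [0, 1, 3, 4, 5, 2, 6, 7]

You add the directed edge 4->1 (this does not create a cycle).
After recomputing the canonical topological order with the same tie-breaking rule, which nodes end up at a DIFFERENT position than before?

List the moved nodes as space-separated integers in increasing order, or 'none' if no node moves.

Answer: 1 3 4

Derivation:
Old toposort: [0, 1, 3, 4, 5, 2, 6, 7]
Added edge 4->1
Recompute Kahn (smallest-id tiebreak):
  initial in-degrees: [0, 2, 2, 0, 0, 1, 3, 1]
  ready (indeg=0): [0, 3, 4]
  pop 0: indeg[1]->1; indeg[5]->0; indeg[6]->2 | ready=[3, 4, 5] | order so far=[0]
  pop 3: indeg[6]->1 | ready=[4, 5] | order so far=[0, 3]
  pop 4: indeg[1]->0 | ready=[1, 5] | order so far=[0, 3, 4]
  pop 1: indeg[2]->1; indeg[7]->0 | ready=[5, 7] | order so far=[0, 3, 4, 1]
  pop 5: indeg[2]->0 | ready=[2, 7] | order so far=[0, 3, 4, 1, 5]
  pop 2: indeg[6]->0 | ready=[6, 7] | order so far=[0, 3, 4, 1, 5, 2]
  pop 6: no out-edges | ready=[7] | order so far=[0, 3, 4, 1, 5, 2, 6]
  pop 7: no out-edges | ready=[] | order so far=[0, 3, 4, 1, 5, 2, 6, 7]
New canonical toposort: [0, 3, 4, 1, 5, 2, 6, 7]
Compare positions:
  Node 0: index 0 -> 0 (same)
  Node 1: index 1 -> 3 (moved)
  Node 2: index 5 -> 5 (same)
  Node 3: index 2 -> 1 (moved)
  Node 4: index 3 -> 2 (moved)
  Node 5: index 4 -> 4 (same)
  Node 6: index 6 -> 6 (same)
  Node 7: index 7 -> 7 (same)
Nodes that changed position: 1 3 4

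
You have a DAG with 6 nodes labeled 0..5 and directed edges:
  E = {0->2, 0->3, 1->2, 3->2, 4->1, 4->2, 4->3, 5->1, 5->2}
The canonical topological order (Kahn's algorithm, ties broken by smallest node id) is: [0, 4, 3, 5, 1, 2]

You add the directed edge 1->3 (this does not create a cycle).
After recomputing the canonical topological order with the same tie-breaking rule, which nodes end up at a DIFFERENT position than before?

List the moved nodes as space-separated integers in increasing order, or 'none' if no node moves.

Answer: 1 3 5

Derivation:
Old toposort: [0, 4, 3, 5, 1, 2]
Added edge 1->3
Recompute Kahn (smallest-id tiebreak):
  initial in-degrees: [0, 2, 5, 3, 0, 0]
  ready (indeg=0): [0, 4, 5]
  pop 0: indeg[2]->4; indeg[3]->2 | ready=[4, 5] | order so far=[0]
  pop 4: indeg[1]->1; indeg[2]->3; indeg[3]->1 | ready=[5] | order so far=[0, 4]
  pop 5: indeg[1]->0; indeg[2]->2 | ready=[1] | order so far=[0, 4, 5]
  pop 1: indeg[2]->1; indeg[3]->0 | ready=[3] | order so far=[0, 4, 5, 1]
  pop 3: indeg[2]->0 | ready=[2] | order so far=[0, 4, 5, 1, 3]
  pop 2: no out-edges | ready=[] | order so far=[0, 4, 5, 1, 3, 2]
New canonical toposort: [0, 4, 5, 1, 3, 2]
Compare positions:
  Node 0: index 0 -> 0 (same)
  Node 1: index 4 -> 3 (moved)
  Node 2: index 5 -> 5 (same)
  Node 3: index 2 -> 4 (moved)
  Node 4: index 1 -> 1 (same)
  Node 5: index 3 -> 2 (moved)
Nodes that changed position: 1 3 5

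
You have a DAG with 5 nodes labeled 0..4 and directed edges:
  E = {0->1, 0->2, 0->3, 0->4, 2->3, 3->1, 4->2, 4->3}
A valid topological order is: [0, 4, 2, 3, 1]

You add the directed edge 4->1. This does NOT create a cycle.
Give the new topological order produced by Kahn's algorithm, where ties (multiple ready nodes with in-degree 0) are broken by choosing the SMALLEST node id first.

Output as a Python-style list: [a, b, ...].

Answer: [0, 4, 2, 3, 1]

Derivation:
Old toposort: [0, 4, 2, 3, 1]
Added edge: 4->1
Position of 4 (1) < position of 1 (4). Old order still valid.
Run Kahn's algorithm (break ties by smallest node id):
  initial in-degrees: [0, 3, 2, 3, 1]
  ready (indeg=0): [0]
  pop 0: indeg[1]->2; indeg[2]->1; indeg[3]->2; indeg[4]->0 | ready=[4] | order so far=[0]
  pop 4: indeg[1]->1; indeg[2]->0; indeg[3]->1 | ready=[2] | order so far=[0, 4]
  pop 2: indeg[3]->0 | ready=[3] | order so far=[0, 4, 2]
  pop 3: indeg[1]->0 | ready=[1] | order so far=[0, 4, 2, 3]
  pop 1: no out-edges | ready=[] | order so far=[0, 4, 2, 3, 1]
  Result: [0, 4, 2, 3, 1]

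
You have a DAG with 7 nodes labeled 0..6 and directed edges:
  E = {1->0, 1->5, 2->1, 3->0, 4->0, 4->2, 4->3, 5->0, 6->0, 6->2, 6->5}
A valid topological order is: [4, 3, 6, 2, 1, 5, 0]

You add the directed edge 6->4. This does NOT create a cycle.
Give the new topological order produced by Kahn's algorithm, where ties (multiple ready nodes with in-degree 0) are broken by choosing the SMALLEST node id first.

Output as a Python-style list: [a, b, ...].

Answer: [6, 4, 2, 1, 3, 5, 0]

Derivation:
Old toposort: [4, 3, 6, 2, 1, 5, 0]
Added edge: 6->4
Position of 6 (2) > position of 4 (0). Must reorder: 6 must now come before 4.
Run Kahn's algorithm (break ties by smallest node id):
  initial in-degrees: [5, 1, 2, 1, 1, 2, 0]
  ready (indeg=0): [6]
  pop 6: indeg[0]->4; indeg[2]->1; indeg[4]->0; indeg[5]->1 | ready=[4] | order so far=[6]
  pop 4: indeg[0]->3; indeg[2]->0; indeg[3]->0 | ready=[2, 3] | order so far=[6, 4]
  pop 2: indeg[1]->0 | ready=[1, 3] | order so far=[6, 4, 2]
  pop 1: indeg[0]->2; indeg[5]->0 | ready=[3, 5] | order so far=[6, 4, 2, 1]
  pop 3: indeg[0]->1 | ready=[5] | order so far=[6, 4, 2, 1, 3]
  pop 5: indeg[0]->0 | ready=[0] | order so far=[6, 4, 2, 1, 3, 5]
  pop 0: no out-edges | ready=[] | order so far=[6, 4, 2, 1, 3, 5, 0]
  Result: [6, 4, 2, 1, 3, 5, 0]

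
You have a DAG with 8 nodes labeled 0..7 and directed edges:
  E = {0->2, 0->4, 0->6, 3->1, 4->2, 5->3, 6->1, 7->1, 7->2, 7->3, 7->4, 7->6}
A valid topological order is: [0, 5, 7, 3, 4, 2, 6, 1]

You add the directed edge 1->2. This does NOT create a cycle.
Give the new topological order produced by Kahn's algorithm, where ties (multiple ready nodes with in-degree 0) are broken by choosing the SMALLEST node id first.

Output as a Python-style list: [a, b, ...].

Old toposort: [0, 5, 7, 3, 4, 2, 6, 1]
Added edge: 1->2
Position of 1 (7) > position of 2 (5). Must reorder: 1 must now come before 2.
Run Kahn's algorithm (break ties by smallest node id):
  initial in-degrees: [0, 3, 4, 2, 2, 0, 2, 0]
  ready (indeg=0): [0, 5, 7]
  pop 0: indeg[2]->3; indeg[4]->1; indeg[6]->1 | ready=[5, 7] | order so far=[0]
  pop 5: indeg[3]->1 | ready=[7] | order so far=[0, 5]
  pop 7: indeg[1]->2; indeg[2]->2; indeg[3]->0; indeg[4]->0; indeg[6]->0 | ready=[3, 4, 6] | order so far=[0, 5, 7]
  pop 3: indeg[1]->1 | ready=[4, 6] | order so far=[0, 5, 7, 3]
  pop 4: indeg[2]->1 | ready=[6] | order so far=[0, 5, 7, 3, 4]
  pop 6: indeg[1]->0 | ready=[1] | order so far=[0, 5, 7, 3, 4, 6]
  pop 1: indeg[2]->0 | ready=[2] | order so far=[0, 5, 7, 3, 4, 6, 1]
  pop 2: no out-edges | ready=[] | order so far=[0, 5, 7, 3, 4, 6, 1, 2]
  Result: [0, 5, 7, 3, 4, 6, 1, 2]

Answer: [0, 5, 7, 3, 4, 6, 1, 2]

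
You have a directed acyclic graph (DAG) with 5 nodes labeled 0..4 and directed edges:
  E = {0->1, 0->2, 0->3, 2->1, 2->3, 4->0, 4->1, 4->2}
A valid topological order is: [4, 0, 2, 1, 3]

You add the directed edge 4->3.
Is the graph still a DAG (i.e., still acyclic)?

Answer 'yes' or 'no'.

Answer: yes

Derivation:
Given toposort: [4, 0, 2, 1, 3]
Position of 4: index 0; position of 3: index 4
New edge 4->3: forward
Forward edge: respects the existing order. Still a DAG, same toposort still valid.
Still a DAG? yes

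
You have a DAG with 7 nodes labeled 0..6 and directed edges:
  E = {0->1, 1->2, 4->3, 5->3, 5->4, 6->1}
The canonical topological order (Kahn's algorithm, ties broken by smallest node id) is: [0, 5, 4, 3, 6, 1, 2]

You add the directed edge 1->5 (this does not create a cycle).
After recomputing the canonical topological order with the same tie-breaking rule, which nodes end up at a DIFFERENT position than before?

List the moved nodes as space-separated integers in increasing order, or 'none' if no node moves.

Answer: 1 2 3 4 5 6

Derivation:
Old toposort: [0, 5, 4, 3, 6, 1, 2]
Added edge 1->5
Recompute Kahn (smallest-id tiebreak):
  initial in-degrees: [0, 2, 1, 2, 1, 1, 0]
  ready (indeg=0): [0, 6]
  pop 0: indeg[1]->1 | ready=[6] | order so far=[0]
  pop 6: indeg[1]->0 | ready=[1] | order so far=[0, 6]
  pop 1: indeg[2]->0; indeg[5]->0 | ready=[2, 5] | order so far=[0, 6, 1]
  pop 2: no out-edges | ready=[5] | order so far=[0, 6, 1, 2]
  pop 5: indeg[3]->1; indeg[4]->0 | ready=[4] | order so far=[0, 6, 1, 2, 5]
  pop 4: indeg[3]->0 | ready=[3] | order so far=[0, 6, 1, 2, 5, 4]
  pop 3: no out-edges | ready=[] | order so far=[0, 6, 1, 2, 5, 4, 3]
New canonical toposort: [0, 6, 1, 2, 5, 4, 3]
Compare positions:
  Node 0: index 0 -> 0 (same)
  Node 1: index 5 -> 2 (moved)
  Node 2: index 6 -> 3 (moved)
  Node 3: index 3 -> 6 (moved)
  Node 4: index 2 -> 5 (moved)
  Node 5: index 1 -> 4 (moved)
  Node 6: index 4 -> 1 (moved)
Nodes that changed position: 1 2 3 4 5 6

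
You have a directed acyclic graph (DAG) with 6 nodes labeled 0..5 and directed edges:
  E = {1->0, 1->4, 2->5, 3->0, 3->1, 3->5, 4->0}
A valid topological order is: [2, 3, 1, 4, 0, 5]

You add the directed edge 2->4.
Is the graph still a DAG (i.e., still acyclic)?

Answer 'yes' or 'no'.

Given toposort: [2, 3, 1, 4, 0, 5]
Position of 2: index 0; position of 4: index 3
New edge 2->4: forward
Forward edge: respects the existing order. Still a DAG, same toposort still valid.
Still a DAG? yes

Answer: yes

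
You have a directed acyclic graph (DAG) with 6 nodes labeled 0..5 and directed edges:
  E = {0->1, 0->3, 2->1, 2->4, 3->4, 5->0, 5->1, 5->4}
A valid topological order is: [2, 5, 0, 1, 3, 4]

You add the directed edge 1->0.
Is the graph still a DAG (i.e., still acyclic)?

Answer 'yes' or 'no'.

Answer: no

Derivation:
Given toposort: [2, 5, 0, 1, 3, 4]
Position of 1: index 3; position of 0: index 2
New edge 1->0: backward (u after v in old order)
Backward edge: old toposort is now invalid. Check if this creates a cycle.
Does 0 already reach 1? Reachable from 0: [0, 1, 3, 4]. YES -> cycle!
Still a DAG? no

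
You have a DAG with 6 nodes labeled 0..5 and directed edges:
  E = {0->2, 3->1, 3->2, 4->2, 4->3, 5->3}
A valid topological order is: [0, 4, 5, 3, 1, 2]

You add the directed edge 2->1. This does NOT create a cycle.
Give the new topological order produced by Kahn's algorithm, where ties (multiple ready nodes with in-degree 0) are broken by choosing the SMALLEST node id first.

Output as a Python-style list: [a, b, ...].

Old toposort: [0, 4, 5, 3, 1, 2]
Added edge: 2->1
Position of 2 (5) > position of 1 (4). Must reorder: 2 must now come before 1.
Run Kahn's algorithm (break ties by smallest node id):
  initial in-degrees: [0, 2, 3, 2, 0, 0]
  ready (indeg=0): [0, 4, 5]
  pop 0: indeg[2]->2 | ready=[4, 5] | order so far=[0]
  pop 4: indeg[2]->1; indeg[3]->1 | ready=[5] | order so far=[0, 4]
  pop 5: indeg[3]->0 | ready=[3] | order so far=[0, 4, 5]
  pop 3: indeg[1]->1; indeg[2]->0 | ready=[2] | order so far=[0, 4, 5, 3]
  pop 2: indeg[1]->0 | ready=[1] | order so far=[0, 4, 5, 3, 2]
  pop 1: no out-edges | ready=[] | order so far=[0, 4, 5, 3, 2, 1]
  Result: [0, 4, 5, 3, 2, 1]

Answer: [0, 4, 5, 3, 2, 1]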